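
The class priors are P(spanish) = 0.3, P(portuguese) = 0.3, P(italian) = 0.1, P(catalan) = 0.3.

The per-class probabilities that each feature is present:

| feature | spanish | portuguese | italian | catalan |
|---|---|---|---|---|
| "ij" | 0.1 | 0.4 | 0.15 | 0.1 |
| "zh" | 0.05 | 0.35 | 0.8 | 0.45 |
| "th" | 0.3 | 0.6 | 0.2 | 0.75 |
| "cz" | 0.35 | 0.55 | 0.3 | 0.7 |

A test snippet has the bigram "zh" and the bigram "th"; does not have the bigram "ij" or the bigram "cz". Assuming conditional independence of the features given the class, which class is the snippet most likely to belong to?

spanish: 0.3 × (1−0.1) × 0.05 × 0.3 × (1−0.35) = 0.0026325
portuguese: 0.3 × (1−0.4) × 0.35 × 0.6 × (1−0.55) = 0.01701
italian: 0.1 × (1−0.15) × 0.8 × 0.2 × (1−0.3) = 0.00952
catalan: 0.3 × (1−0.1) × 0.45 × 0.75 × (1−0.7) = 0.0273375
Highest score → catalan.

catalan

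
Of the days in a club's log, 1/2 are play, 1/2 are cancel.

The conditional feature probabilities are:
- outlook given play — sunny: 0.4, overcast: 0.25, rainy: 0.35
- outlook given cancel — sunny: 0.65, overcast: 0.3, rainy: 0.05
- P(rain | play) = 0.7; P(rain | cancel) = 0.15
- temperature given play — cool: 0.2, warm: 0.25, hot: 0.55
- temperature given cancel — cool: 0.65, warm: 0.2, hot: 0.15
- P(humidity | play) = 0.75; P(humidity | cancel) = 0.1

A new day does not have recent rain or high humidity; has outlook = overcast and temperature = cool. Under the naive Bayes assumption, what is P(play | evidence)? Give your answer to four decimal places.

play: 0.5 × 0.25 × (1−0.7) × 0.2 × (1−0.75) = 0.001875
cancel: 0.5 × 0.3 × (1−0.15) × 0.65 × (1−0.1) = 0.0745875
P(play | x) = 0.001875 / 0.0764625 ≈ 0.0245

0.0245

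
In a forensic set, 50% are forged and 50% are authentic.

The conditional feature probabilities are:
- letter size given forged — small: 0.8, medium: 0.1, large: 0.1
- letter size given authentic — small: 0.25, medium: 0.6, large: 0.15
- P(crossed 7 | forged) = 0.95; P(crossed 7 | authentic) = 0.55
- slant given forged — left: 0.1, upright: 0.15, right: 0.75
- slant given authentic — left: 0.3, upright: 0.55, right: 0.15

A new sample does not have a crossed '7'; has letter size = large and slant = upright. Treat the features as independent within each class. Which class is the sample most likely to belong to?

authentic

forged: 0.5 × 0.1 × (1−0.95) × 0.15 = 0.000375
authentic: 0.5 × 0.15 × (1−0.55) × 0.55 = 0.0185625
Highest score → authentic.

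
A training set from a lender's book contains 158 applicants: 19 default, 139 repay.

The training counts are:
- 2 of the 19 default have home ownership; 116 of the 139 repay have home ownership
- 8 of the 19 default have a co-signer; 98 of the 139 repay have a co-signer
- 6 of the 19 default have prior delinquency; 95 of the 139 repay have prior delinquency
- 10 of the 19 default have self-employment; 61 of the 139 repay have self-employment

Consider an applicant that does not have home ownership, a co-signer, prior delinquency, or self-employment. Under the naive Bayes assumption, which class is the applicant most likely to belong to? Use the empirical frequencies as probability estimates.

default

default: (19/158) × (17/19) × (11/19) × (13/19) × (9/19) ≈ 0.0201888
repay: (139/158) × (23/139) × (41/139) × (44/139) × (78/139) ≈ 0.00762707
Highest score → default.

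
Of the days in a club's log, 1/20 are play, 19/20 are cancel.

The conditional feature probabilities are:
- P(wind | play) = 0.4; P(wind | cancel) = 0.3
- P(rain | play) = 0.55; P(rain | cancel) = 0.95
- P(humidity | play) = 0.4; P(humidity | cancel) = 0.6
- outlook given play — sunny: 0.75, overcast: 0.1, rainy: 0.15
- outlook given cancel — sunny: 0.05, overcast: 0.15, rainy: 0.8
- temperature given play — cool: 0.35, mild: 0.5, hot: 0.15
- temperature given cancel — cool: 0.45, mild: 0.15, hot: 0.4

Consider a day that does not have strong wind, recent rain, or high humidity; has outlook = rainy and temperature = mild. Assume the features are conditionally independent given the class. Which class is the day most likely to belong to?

play: 0.05 × (1−0.4) × (1−0.55) × (1−0.4) × 0.15 × 0.5 = 0.0006075
cancel: 0.95 × (1−0.3) × (1−0.95) × (1−0.6) × 0.8 × 0.15 = 0.001596
Highest score → cancel.

cancel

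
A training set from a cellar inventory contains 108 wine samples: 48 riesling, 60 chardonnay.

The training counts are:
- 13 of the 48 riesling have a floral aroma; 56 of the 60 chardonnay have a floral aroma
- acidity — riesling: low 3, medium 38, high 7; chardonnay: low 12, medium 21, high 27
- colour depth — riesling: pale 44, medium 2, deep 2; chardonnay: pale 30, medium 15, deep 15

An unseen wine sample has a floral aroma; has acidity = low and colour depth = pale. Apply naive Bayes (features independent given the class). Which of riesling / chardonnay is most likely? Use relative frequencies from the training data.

riesling: (48/108) × (13/48) × (3/48) × (44/48) ≈ 0.00689622
chardonnay: (60/108) × (56/60) × (12/60) × (30/60) ≈ 0.0518519
Highest score → chardonnay.

chardonnay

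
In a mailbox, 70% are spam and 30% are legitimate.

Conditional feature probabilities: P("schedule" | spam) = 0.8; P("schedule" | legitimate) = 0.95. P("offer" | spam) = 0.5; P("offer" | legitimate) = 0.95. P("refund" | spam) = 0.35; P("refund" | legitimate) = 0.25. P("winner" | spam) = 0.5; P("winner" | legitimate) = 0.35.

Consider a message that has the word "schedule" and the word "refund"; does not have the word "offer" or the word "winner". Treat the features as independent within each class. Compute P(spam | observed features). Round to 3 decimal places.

spam: 0.7 × 0.8 × (1−0.5) × 0.35 × (1−0.5) = 0.049
legitimate: 0.3 × 0.95 × (1−0.95) × 0.25 × (1−0.35) = 0.002315625
P(spam | x) = 0.049 / 0.051315625 ≈ 0.955

0.955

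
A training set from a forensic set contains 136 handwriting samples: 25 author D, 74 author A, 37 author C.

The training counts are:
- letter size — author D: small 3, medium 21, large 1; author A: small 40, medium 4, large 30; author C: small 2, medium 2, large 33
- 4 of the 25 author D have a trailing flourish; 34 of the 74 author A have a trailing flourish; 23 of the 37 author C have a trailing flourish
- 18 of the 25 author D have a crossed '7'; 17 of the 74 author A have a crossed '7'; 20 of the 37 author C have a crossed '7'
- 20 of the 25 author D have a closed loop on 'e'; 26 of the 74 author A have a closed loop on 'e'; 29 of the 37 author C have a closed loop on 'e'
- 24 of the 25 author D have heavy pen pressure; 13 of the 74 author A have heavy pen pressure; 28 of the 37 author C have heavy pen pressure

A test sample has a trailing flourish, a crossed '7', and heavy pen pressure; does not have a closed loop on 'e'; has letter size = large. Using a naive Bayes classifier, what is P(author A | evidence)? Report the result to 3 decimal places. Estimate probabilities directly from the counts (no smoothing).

0.164

author D: (25/136) × (1/25) × (4/25) × (18/25) × (5/25) × (24/25) ≈ 0.000162635
author A: (74/136) × (30/74) × (34/74) × (17/74) × (48/74) × (13/74) ≈ 0.00265319
author C: (37/136) × (33/37) × (23/37) × (20/37) × (8/37) × (28/37) ≈ 0.0133406
P(author A | x) = 0.00265319 / 0.016156425 ≈ 0.164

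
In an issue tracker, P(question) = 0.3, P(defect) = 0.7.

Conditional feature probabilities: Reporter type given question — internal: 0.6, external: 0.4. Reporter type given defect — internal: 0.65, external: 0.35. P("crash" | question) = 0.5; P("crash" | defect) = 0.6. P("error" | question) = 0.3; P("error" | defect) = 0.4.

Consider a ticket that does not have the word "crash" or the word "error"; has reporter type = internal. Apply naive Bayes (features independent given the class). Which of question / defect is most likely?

defect

question: 0.3 × 0.6 × (1−0.5) × (1−0.3) = 0.063
defect: 0.7 × 0.65 × (1−0.6) × (1−0.4) = 0.1092
Highest score → defect.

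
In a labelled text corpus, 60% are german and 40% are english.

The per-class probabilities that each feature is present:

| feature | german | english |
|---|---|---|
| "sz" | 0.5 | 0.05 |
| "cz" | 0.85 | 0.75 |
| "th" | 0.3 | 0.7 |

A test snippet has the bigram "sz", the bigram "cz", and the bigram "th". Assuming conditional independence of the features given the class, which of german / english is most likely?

german: 0.6 × 0.5 × 0.85 × 0.3 = 0.0765
english: 0.4 × 0.05 × 0.75 × 0.7 = 0.0105
Highest score → german.

german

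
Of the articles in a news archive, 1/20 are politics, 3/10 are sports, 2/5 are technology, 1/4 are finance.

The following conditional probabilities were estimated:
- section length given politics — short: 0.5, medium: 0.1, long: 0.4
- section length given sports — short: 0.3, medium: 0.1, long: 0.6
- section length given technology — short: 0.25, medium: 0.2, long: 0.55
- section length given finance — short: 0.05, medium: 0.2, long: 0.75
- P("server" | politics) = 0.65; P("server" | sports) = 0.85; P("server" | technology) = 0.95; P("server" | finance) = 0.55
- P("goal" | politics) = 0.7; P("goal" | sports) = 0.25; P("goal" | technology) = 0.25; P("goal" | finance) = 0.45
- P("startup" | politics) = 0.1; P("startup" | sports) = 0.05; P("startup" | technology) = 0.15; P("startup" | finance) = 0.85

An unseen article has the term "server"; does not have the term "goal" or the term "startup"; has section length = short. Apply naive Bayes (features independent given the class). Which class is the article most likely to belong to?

politics: 0.05 × 0.5 × 0.65 × (1−0.7) × (1−0.1) = 0.0043875
sports: 0.3 × 0.3 × 0.85 × (1−0.25) × (1−0.05) = 0.05450625
technology: 0.4 × 0.25 × 0.95 × (1−0.25) × (1−0.15) = 0.0605625
finance: 0.25 × 0.05 × 0.55 × (1−0.45) × (1−0.85) = 0.0005671875
Highest score → technology.

technology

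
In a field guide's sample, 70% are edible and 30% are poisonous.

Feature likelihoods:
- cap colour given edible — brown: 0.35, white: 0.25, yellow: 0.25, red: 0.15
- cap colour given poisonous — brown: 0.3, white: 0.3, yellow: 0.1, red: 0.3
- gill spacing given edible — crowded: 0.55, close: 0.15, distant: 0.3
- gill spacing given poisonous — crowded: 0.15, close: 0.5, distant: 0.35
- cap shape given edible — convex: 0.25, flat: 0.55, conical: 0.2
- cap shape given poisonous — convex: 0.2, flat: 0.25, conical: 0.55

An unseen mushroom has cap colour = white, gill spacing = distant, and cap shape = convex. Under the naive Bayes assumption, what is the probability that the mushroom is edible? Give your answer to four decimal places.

edible: 0.7 × 0.25 × 0.3 × 0.25 = 0.013125
poisonous: 0.3 × 0.3 × 0.35 × 0.2 = 0.0063
P(edible | x) = 0.013125 / 0.019425 ≈ 0.6757

0.6757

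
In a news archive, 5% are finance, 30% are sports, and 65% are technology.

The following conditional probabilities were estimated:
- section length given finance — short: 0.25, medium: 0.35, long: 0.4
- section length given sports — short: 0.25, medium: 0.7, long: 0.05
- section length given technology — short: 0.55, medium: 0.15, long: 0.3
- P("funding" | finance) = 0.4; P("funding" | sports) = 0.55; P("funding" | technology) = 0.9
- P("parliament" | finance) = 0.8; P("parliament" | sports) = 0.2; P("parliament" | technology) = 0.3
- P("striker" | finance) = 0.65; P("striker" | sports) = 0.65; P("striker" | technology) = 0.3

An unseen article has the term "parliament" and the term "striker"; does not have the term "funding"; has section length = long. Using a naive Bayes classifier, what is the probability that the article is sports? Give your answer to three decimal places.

0.099

finance: 0.05 × 0.4 × (1−0.4) × 0.8 × 0.65 = 0.00624
sports: 0.3 × 0.05 × (1−0.55) × 0.2 × 0.65 = 0.0008775
technology: 0.65 × 0.3 × (1−0.9) × 0.3 × 0.3 = 0.001755
P(sports | x) = 0.0008775 / 0.0088725 ≈ 0.099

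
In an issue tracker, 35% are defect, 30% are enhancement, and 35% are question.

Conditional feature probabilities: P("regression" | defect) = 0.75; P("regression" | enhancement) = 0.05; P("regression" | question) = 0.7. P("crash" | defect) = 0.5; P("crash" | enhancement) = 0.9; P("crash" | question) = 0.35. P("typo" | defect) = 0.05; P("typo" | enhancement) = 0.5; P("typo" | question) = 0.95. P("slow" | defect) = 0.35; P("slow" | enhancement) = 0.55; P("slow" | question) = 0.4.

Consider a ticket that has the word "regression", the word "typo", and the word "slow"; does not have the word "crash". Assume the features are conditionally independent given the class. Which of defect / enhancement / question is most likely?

defect: 0.35 × 0.75 × (1−0.5) × 0.05 × 0.35 = 0.002296875
enhancement: 0.3 × 0.05 × (1−0.9) × 0.5 × 0.55 = 0.0004125
question: 0.35 × 0.7 × (1−0.35) × 0.95 × 0.4 = 0.060515
Highest score → question.

question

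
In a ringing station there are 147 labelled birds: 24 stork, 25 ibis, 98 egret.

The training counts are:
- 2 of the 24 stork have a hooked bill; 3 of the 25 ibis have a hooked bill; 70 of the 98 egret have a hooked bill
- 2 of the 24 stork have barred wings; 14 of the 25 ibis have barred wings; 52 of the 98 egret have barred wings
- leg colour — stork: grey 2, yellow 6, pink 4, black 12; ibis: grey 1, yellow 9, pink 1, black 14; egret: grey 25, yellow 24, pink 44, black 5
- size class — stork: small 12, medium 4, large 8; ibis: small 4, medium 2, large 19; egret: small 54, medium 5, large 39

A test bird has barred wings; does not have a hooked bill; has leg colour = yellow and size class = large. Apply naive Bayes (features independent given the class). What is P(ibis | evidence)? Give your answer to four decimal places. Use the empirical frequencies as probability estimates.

0.6780

stork: (24/147) × (22/24) × (2/24) × (6/24) × (8/24) ≈ 0.0010393
ibis: (25/147) × (22/25) × (14/25) × (9/25) × (19/25) ≈ 0.0229303
egret: (98/147) × (28/98) × (52/98) × (24/98) × (39/98) ≈ 0.00985012
P(ibis | x) = 0.0229303 / 0.03381972 ≈ 0.6780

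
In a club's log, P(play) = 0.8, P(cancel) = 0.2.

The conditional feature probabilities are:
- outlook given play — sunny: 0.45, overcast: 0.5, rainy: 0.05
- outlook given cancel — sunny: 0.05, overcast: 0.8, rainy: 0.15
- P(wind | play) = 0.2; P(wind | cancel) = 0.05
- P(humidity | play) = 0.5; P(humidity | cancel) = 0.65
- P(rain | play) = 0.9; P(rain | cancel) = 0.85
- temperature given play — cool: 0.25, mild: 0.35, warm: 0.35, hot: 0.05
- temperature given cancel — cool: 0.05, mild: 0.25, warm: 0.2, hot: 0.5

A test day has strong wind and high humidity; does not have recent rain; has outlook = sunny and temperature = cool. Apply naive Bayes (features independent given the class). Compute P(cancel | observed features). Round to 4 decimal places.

play: 0.8 × 0.45 × 0.2 × 0.5 × (1−0.9) × 0.25 = 0.0009
cancel: 0.2 × 0.05 × 0.05 × 0.65 × (1−0.85) × 0.05 = 0.0000024375
P(cancel | x) = 0.0000024375 / 0.0009024375 ≈ 0.0027

0.0027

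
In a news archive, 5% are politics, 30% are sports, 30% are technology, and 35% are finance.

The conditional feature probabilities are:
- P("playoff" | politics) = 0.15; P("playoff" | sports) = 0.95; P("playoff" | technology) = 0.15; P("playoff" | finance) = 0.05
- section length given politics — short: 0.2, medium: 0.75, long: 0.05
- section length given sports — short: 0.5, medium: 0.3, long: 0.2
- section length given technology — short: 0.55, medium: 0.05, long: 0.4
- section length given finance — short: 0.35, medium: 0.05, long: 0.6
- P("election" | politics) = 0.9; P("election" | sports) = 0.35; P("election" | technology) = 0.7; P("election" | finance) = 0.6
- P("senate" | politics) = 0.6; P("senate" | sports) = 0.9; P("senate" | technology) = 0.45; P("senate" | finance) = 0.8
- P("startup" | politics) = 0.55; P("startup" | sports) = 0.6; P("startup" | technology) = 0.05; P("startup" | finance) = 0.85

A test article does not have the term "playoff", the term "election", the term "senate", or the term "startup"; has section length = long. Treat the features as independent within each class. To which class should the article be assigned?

technology

politics: 0.05 × (1−0.15) × 0.05 × (1−0.9) × (1−0.6) × (1−0.55) = 0.00003825
sports: 0.3 × (1−0.95) × 0.2 × (1−0.35) × (1−0.9) × (1−0.6) = 0.000078
technology: 0.3 × (1−0.15) × 0.4 × (1−0.7) × (1−0.45) × (1−0.05) = 0.0159885
finance: 0.35 × (1−0.05) × 0.6 × (1−0.6) × (1−0.8) × (1−0.85) = 0.002394
Highest score → technology.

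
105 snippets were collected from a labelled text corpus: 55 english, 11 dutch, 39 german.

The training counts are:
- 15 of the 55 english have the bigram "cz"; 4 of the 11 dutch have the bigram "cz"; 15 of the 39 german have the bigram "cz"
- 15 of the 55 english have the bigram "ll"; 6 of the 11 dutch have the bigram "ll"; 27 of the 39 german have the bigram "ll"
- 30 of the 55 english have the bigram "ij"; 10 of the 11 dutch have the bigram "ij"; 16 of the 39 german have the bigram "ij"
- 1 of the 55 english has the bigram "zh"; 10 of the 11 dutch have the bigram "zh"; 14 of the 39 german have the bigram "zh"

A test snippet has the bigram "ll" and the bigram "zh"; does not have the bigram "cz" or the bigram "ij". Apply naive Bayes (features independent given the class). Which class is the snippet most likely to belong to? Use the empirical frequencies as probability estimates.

english: (55/105) × (40/55) × (15/55) × (25/55) × (1/55) ≈ 0.000858645
dutch: (11/105) × (7/11) × (6/11) × (1/11) × (10/11) ≈ 0.00300526
german: (39/105) × (24/39) × (27/39) × (23/39) × (14/39) ≈ 0.0335002
Highest score → german.

german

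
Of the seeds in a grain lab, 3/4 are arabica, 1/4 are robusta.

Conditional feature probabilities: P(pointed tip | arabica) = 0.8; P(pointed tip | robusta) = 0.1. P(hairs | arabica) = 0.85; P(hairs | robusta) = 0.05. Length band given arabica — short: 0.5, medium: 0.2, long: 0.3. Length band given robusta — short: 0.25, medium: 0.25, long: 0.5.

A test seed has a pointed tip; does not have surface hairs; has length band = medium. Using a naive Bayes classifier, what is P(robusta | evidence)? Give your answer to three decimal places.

arabica: 0.75 × 0.8 × (1−0.85) × 0.2 = 0.018
robusta: 0.25 × 0.1 × (1−0.05) × 0.25 = 0.0059375
P(robusta | x) = 0.0059375 / 0.0239375 ≈ 0.248

0.248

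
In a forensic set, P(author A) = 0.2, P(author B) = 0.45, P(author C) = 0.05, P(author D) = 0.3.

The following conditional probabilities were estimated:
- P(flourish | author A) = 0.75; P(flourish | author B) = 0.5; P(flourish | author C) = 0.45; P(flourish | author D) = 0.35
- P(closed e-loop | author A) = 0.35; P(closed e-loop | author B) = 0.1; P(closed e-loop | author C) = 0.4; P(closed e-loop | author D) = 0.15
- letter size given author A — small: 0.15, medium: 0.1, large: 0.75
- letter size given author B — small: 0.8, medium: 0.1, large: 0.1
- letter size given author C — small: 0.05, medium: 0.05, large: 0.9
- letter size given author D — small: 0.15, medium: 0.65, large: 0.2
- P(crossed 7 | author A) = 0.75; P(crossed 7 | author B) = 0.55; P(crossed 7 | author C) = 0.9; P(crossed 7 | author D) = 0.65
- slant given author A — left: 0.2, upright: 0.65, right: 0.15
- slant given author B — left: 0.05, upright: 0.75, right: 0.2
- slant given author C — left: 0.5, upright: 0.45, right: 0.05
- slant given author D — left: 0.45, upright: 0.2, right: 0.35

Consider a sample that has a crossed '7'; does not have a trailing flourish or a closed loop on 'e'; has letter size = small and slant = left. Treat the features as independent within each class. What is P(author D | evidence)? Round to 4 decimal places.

0.5668

author A: 0.2 × (1−0.75) × (1−0.35) × 0.15 × 0.75 × 0.2 = 0.00073125
author B: 0.45 × (1−0.5) × (1−0.1) × 0.8 × 0.55 × 0.05 = 0.004455
author C: 0.05 × (1−0.45) × (1−0.4) × 0.05 × 0.9 × 0.5 = 0.00037125
author D: 0.3 × (1−0.35) × (1−0.15) × 0.15 × 0.65 × 0.45 = 0.00727228125
P(author D | x) = 0.00727228125 / 0.01282978125 ≈ 0.5668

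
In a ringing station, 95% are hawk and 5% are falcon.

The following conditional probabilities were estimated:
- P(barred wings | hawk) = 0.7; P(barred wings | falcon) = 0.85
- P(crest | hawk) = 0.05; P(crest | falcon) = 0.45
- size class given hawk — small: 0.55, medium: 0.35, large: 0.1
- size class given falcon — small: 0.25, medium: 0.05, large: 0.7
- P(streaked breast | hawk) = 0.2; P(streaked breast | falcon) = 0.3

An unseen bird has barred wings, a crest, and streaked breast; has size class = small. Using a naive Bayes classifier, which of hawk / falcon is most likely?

hawk

hawk: 0.95 × 0.7 × 0.05 × 0.55 × 0.2 = 0.0036575
falcon: 0.05 × 0.85 × 0.45 × 0.25 × 0.3 = 0.001434375
Highest score → hawk.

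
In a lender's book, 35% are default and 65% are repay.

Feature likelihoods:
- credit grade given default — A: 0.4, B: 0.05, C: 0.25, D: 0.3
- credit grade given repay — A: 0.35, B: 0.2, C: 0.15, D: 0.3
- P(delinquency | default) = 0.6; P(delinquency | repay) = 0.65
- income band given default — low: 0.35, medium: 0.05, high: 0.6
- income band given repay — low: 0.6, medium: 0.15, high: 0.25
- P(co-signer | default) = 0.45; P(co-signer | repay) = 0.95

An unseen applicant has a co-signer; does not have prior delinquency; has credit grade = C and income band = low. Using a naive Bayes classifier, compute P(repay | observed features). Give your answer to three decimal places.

0.779

default: 0.35 × 0.25 × (1−0.6) × 0.35 × 0.45 = 0.0055125
repay: 0.65 × 0.15 × (1−0.65) × 0.6 × 0.95 = 0.01945125
P(repay | x) = 0.01945125 / 0.02496375 ≈ 0.779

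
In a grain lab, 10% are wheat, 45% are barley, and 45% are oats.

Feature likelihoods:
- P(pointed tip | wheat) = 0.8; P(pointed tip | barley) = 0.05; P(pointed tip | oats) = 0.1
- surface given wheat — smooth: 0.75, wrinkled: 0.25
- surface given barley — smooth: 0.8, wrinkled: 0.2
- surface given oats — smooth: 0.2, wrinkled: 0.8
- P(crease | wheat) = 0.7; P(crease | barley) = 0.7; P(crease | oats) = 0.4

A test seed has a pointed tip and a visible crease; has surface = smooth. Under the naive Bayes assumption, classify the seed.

wheat

wheat: 0.1 × 0.8 × 0.75 × 0.7 = 0.042
barley: 0.45 × 0.05 × 0.8 × 0.7 = 0.0126
oats: 0.45 × 0.1 × 0.2 × 0.4 = 0.0036
Highest score → wheat.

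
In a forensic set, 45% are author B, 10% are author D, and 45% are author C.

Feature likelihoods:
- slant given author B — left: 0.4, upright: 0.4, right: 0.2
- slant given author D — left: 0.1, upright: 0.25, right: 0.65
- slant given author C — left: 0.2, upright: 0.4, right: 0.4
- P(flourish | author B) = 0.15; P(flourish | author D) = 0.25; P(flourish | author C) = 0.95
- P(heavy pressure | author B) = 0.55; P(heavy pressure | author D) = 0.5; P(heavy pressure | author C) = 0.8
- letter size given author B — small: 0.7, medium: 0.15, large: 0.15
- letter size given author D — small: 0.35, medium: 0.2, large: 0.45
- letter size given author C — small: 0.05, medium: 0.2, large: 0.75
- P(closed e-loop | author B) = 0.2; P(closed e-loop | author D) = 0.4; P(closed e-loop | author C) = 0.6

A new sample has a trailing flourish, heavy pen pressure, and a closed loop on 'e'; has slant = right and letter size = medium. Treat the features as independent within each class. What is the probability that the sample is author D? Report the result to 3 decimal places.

0.038

author B: 0.45 × 0.2 × 0.15 × 0.55 × 0.15 × 0.2 = 0.00022275
author D: 0.1 × 0.65 × 0.25 × 0.5 × 0.2 × 0.4 = 0.00065
author C: 0.45 × 0.4 × 0.95 × 0.8 × 0.2 × 0.6 = 0.016416
P(author D | x) = 0.00065 / 0.01728875 ≈ 0.038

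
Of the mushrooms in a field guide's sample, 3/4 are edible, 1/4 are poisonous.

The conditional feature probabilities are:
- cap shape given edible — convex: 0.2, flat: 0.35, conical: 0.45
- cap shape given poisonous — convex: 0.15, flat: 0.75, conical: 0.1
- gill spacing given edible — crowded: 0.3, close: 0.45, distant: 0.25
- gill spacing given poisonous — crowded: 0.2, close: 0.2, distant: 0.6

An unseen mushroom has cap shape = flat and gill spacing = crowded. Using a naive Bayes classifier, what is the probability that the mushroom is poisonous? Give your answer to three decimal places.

0.323

edible: 0.75 × 0.35 × 0.3 = 0.07875
poisonous: 0.25 × 0.75 × 0.2 = 0.0375
P(poisonous | x) = 0.0375 / 0.11625 ≈ 0.323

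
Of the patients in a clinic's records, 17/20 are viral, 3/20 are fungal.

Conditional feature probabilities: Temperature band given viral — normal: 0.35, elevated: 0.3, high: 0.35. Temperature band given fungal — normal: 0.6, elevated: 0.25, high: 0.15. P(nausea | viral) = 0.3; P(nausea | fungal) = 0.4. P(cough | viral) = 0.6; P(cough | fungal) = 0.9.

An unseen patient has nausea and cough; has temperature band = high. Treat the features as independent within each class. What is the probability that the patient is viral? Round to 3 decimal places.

viral: 0.85 × 0.35 × 0.3 × 0.6 = 0.05355
fungal: 0.15 × 0.15 × 0.4 × 0.9 = 0.0081
P(viral | x) = 0.05355 / 0.06165 ≈ 0.869

0.869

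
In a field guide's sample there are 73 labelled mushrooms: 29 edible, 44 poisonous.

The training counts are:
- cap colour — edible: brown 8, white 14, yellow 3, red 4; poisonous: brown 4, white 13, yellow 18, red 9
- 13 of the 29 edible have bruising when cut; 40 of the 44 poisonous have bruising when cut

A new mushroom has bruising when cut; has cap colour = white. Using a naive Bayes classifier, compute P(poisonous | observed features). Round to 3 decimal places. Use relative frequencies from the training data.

0.653

edible: (29/73) × (14/29) × (13/29) ≈ 0.0859707
poisonous: (44/73) × (13/44) × (40/44) ≈ 0.161893
P(poisonous | x) = 0.161893 / 0.2478637 ≈ 0.653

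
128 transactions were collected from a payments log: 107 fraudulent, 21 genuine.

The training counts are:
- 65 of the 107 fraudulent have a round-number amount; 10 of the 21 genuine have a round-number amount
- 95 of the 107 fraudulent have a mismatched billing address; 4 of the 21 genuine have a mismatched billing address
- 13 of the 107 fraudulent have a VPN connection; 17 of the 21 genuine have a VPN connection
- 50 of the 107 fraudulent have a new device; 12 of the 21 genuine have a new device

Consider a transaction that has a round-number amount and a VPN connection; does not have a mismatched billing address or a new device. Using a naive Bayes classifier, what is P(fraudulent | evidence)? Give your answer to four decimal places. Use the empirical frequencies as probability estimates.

fraudulent: (107/128) × (65/107) × (12/107) × (13/107) × (57/107) ≈ 0.00368597
genuine: (21/128) × (10/21) × (17/21) × (17/21) × (9/21) ≈ 0.0219418
P(fraudulent | x) = 0.00368597 / 0.02562777 ≈ 0.1438

0.1438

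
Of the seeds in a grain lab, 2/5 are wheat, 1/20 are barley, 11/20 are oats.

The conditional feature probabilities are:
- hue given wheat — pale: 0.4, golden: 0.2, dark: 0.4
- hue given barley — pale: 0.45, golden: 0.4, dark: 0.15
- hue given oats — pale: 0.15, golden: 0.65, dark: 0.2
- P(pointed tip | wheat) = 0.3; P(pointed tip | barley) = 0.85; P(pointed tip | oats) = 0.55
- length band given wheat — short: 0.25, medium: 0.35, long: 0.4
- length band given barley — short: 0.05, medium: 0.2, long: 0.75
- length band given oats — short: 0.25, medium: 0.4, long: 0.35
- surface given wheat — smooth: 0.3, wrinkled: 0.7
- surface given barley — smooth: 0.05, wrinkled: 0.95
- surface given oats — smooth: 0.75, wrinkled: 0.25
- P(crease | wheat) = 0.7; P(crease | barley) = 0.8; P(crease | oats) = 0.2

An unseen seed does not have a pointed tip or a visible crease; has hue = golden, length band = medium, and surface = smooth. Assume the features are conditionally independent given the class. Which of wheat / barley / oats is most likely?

oats

wheat: 0.4 × 0.2 × (1−0.3) × 0.35 × 0.3 × (1−0.7) = 0.001764
barley: 0.05 × 0.4 × (1−0.85) × 0.2 × 0.05 × (1−0.8) = 0.000006
oats: 0.55 × 0.65 × (1−0.55) × 0.4 × 0.75 × (1−0.2) = 0.03861
Highest score → oats.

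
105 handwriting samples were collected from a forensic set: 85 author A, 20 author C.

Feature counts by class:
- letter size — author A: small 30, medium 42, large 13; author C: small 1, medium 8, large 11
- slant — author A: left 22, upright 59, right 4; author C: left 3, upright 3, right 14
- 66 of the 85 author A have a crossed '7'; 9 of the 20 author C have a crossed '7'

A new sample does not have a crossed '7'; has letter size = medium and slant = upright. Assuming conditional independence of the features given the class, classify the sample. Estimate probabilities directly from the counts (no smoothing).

author A

author A: (85/105) × (42/85) × (59/85) × (19/85) ≈ 0.0620623
author C: (20/105) × (8/20) × (3/20) × (11/20) ≈ 0.00628571
Highest score → author A.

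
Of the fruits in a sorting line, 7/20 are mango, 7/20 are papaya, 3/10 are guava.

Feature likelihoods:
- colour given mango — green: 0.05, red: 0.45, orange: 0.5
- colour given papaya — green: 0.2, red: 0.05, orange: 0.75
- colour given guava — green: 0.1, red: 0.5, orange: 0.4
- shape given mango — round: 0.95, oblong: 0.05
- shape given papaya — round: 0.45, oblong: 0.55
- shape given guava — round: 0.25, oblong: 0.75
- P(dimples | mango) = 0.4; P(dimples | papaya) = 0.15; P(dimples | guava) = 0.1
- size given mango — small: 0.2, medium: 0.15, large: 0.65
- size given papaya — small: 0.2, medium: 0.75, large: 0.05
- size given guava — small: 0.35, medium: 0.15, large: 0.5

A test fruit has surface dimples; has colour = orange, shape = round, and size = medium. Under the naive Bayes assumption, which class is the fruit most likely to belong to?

mango: 0.35 × 0.5 × 0.95 × 0.4 × 0.15 = 0.009975
papaya: 0.35 × 0.75 × 0.45 × 0.15 × 0.75 = 0.0132890625
guava: 0.3 × 0.4 × 0.25 × 0.1 × 0.15 = 0.00045
Highest score → papaya.

papaya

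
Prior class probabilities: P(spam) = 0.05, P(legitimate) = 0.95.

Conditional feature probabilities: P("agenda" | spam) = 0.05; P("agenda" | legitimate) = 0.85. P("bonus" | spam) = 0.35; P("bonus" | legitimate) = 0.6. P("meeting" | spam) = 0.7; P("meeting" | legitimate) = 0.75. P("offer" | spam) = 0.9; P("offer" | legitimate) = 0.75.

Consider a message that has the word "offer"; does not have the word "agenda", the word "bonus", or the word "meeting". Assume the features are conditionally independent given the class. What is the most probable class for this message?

spam: 0.05 × (1−0.05) × (1−0.35) × (1−0.7) × 0.9 = 0.00833625
legitimate: 0.95 × (1−0.85) × (1−0.6) × (1−0.75) × 0.75 = 0.0106875
Highest score → legitimate.

legitimate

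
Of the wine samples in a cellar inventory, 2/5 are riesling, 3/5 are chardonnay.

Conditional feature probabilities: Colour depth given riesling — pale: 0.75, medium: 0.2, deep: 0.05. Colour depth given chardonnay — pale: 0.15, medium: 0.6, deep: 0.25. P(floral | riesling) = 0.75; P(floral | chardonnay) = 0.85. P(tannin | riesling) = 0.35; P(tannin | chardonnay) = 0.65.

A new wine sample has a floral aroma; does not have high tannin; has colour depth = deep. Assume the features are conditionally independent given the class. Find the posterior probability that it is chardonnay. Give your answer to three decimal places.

riesling: 0.4 × 0.05 × 0.75 × (1−0.35) = 0.00975
chardonnay: 0.6 × 0.25 × 0.85 × (1−0.65) = 0.044625
P(chardonnay | x) = 0.044625 / 0.054375 ≈ 0.821

0.821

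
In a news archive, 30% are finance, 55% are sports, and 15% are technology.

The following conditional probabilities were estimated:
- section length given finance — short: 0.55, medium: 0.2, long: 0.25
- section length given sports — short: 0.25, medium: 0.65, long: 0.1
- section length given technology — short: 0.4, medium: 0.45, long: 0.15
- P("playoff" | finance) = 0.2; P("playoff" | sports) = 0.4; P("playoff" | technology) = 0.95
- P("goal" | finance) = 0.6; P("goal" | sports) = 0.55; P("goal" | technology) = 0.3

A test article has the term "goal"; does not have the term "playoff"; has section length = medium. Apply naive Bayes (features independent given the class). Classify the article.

finance: 0.3 × 0.2 × (1−0.2) × 0.6 = 0.0288
sports: 0.55 × 0.65 × (1−0.4) × 0.55 = 0.117975
technology: 0.15 × 0.45 × (1−0.95) × 0.3 = 0.0010125
Highest score → sports.

sports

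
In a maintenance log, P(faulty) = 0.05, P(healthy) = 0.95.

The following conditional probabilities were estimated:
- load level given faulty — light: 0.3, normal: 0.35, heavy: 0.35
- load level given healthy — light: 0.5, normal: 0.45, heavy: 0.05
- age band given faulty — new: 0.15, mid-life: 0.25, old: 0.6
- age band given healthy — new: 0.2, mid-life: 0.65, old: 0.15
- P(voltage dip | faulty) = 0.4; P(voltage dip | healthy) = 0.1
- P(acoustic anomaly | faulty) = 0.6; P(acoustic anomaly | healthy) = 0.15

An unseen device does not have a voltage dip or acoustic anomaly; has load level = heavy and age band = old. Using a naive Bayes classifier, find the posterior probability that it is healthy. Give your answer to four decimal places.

0.6838

faulty: 0.05 × 0.35 × 0.6 × (1−0.4) × (1−0.6) = 0.00252
healthy: 0.95 × 0.05 × 0.15 × (1−0.1) × (1−0.15) = 0.005450625
P(healthy | x) = 0.005450625 / 0.007970625 ≈ 0.6838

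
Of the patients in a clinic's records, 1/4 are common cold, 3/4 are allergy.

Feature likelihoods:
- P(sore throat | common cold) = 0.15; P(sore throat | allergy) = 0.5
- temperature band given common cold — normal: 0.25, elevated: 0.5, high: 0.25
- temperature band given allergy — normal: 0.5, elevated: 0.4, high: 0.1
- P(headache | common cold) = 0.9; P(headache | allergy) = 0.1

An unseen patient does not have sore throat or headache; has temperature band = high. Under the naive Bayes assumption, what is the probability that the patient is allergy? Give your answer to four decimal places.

0.8640

common cold: 0.25 × (1−0.15) × 0.25 × (1−0.9) = 0.0053125
allergy: 0.75 × (1−0.5) × 0.1 × (1−0.1) = 0.03375
P(allergy | x) = 0.03375 / 0.0390625 ≈ 0.8640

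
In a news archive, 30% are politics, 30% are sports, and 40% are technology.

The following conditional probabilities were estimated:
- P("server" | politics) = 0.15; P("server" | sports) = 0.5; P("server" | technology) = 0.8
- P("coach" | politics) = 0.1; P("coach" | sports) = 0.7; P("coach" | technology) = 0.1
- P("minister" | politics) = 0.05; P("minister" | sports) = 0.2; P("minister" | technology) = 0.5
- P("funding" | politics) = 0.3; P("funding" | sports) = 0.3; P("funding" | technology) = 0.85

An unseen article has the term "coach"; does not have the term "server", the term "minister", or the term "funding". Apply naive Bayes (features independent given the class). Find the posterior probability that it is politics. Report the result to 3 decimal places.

0.222

politics: 0.3 × (1−0.15) × 0.1 × (1−0.05) × (1−0.3) = 0.0169575
sports: 0.3 × (1−0.5) × 0.7 × (1−0.2) × (1−0.3) = 0.0588
technology: 0.4 × (1−0.8) × 0.1 × (1−0.5) × (1−0.85) = 0.0006
P(politics | x) = 0.0169575 / 0.0763575 ≈ 0.222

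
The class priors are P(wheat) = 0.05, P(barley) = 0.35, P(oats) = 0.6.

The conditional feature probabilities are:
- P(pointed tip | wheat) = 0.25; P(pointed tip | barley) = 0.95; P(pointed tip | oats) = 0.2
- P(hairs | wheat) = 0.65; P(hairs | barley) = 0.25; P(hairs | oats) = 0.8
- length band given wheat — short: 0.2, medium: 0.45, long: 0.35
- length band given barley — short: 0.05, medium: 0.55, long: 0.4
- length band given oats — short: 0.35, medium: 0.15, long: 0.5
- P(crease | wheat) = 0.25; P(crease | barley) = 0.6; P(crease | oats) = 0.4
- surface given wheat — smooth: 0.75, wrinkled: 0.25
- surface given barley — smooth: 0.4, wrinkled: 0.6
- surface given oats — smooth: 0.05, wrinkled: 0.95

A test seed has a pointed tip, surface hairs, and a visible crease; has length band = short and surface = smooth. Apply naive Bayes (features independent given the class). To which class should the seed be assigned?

wheat: 0.05 × 0.25 × 0.65 × 0.2 × 0.25 × 0.75 = 0.0003046875
barley: 0.35 × 0.95 × 0.25 × 0.05 × 0.6 × 0.4 = 0.0009975
oats: 0.6 × 0.2 × 0.8 × 0.35 × 0.4 × 0.05 = 0.000672
Highest score → barley.

barley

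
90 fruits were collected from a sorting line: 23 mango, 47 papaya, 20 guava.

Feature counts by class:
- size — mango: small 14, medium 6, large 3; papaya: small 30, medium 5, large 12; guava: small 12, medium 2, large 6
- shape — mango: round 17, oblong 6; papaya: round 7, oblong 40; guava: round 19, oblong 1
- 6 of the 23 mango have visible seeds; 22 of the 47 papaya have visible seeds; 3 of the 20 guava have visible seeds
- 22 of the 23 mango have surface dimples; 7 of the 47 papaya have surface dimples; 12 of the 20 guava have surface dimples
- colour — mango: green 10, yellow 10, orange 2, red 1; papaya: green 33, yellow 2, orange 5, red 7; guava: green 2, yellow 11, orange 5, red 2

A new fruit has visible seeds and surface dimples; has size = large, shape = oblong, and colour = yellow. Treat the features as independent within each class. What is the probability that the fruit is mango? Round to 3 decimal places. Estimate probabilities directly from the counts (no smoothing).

0.653

mango: (23/90) × (3/23) × (6/23) × (6/23) × (22/23) × (10/23) ≈ 0.000943393
papaya: (47/90) × (12/47) × (40/47) × (22/47) × (7/47) × (2/47) ≈ 0.000336634
guava: (20/90) × (6/20) × (1/20) × (3/20) × (12/20) × (11/20) = 0.000165
P(mango | x) = 0.000943393 / 0.001445027 ≈ 0.653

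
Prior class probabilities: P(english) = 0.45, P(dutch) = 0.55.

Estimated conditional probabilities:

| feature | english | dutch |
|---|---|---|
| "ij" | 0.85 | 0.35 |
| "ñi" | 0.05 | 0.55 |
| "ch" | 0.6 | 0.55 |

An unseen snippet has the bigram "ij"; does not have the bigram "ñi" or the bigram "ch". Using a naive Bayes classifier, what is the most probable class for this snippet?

english: 0.45 × 0.85 × (1−0.05) × (1−0.6) = 0.14535
dutch: 0.55 × 0.35 × (1−0.55) × (1−0.55) = 0.03898125
Highest score → english.

english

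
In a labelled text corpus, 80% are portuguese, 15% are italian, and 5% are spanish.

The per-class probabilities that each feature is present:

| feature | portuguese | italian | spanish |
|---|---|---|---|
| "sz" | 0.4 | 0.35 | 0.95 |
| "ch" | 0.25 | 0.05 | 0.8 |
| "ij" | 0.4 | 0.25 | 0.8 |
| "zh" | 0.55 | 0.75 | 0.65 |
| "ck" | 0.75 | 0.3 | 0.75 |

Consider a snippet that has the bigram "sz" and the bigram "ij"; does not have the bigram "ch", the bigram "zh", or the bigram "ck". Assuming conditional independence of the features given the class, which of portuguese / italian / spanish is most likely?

portuguese

portuguese: 0.8 × 0.4 × (1−0.25) × 0.4 × (1−0.55) × (1−0.75) = 0.0108
italian: 0.15 × 0.35 × (1−0.05) × 0.25 × (1−0.75) × (1−0.3) = 0.00218203125
spanish: 0.05 × 0.95 × (1−0.8) × 0.8 × (1−0.65) × (1−0.75) = 0.000665
Highest score → portuguese.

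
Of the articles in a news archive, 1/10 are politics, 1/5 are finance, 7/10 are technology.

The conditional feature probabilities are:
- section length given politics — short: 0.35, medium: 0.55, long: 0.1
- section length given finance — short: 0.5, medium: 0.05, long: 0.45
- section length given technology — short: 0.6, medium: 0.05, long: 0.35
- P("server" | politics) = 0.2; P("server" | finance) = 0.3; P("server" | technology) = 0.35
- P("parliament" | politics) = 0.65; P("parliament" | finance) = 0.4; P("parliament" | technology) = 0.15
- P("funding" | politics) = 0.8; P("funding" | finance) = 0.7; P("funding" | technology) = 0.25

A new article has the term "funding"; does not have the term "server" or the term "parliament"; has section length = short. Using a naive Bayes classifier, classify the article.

politics: 0.1 × 0.35 × (1−0.2) × (1−0.65) × 0.8 = 0.00784
finance: 0.2 × 0.5 × (1−0.3) × (1−0.4) × 0.7 = 0.0294
technology: 0.7 × 0.6 × (1−0.35) × (1−0.15) × 0.25 = 0.0580125
Highest score → technology.

technology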